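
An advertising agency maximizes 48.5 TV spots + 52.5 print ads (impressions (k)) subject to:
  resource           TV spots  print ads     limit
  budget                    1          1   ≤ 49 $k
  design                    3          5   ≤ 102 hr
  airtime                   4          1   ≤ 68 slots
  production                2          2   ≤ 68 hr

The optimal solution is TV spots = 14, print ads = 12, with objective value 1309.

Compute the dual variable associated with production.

0

Check each constraint at x*: budget 26/49 (slack 23); design 102/102 (tight); airtime 68/68 (tight); production 52/68 (slack 16).
Since budget, production are not tight, their duals are 0.
From A_Bᵀ y = c: 3·y_design + 4·y_airtime = 48.5; 5·y_design + 1·y_airtime = 52.5.
This yields shadow prices y_design = 9.5, y_airtime = 5.
Shadow price of production = 0.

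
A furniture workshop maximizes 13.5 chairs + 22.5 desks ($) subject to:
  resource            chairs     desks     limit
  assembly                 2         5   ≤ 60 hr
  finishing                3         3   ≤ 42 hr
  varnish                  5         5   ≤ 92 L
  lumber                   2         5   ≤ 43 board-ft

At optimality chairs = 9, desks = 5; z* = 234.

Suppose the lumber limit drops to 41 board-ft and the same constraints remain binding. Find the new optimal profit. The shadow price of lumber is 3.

228

Δb = -2, so new z* = 234 + (3)·(-2) = 234 − 6 = 228.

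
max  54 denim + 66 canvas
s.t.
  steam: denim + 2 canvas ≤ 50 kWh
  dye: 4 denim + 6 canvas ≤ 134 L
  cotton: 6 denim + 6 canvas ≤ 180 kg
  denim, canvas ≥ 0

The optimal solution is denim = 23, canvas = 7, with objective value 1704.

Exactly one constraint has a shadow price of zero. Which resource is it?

steam: 37/50 (slack 13)
dye: 134/134 (binding)
cotton: 180/180 (binding)
By complementary slackness, a constraint with positive slack has shadow price 0 → steam.

steam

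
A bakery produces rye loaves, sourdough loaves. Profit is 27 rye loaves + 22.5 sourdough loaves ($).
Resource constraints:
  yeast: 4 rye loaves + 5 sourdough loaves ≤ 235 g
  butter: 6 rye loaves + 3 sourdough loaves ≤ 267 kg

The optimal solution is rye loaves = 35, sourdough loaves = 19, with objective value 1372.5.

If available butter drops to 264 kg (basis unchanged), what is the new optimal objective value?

At the optimum: yeast uses 235 of 235 (binding); butter uses 267 of 267 (binding).
From A_Bᵀ y = c: 4·y_yeast + 6·y_butter = 27; 5·y_yeast + 3·y_butter = 22.5.
Solving: y_yeast = 3, y_butter = 2.5.
Δz = y_butter·Δb = 2.5 × (-3) = -7.5, so new z* = 1372.5 − 7.5 = 1365.

1365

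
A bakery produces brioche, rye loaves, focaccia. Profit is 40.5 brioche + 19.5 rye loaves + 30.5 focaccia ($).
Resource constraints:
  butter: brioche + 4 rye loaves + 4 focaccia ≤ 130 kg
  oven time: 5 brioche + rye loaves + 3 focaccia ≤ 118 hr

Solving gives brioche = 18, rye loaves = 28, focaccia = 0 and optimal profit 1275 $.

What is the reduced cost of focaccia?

-4

At the optimum: butter uses 130 of 130 (binding); oven time uses 118 of 118 (binding).
From A_Bᵀ y = c: 1·y_butter + 5·y_oven time = 40.5; 4·y_butter + 1·y_oven time = 19.5.
This yields shadow prices y_butter = 3, y_oven time = 7.5.
Reduced cost of focaccia: c₃ − yᵀa₃ = 30.5 − (3·4 + 7.5·3) = 30.5 − 34.5 = -4.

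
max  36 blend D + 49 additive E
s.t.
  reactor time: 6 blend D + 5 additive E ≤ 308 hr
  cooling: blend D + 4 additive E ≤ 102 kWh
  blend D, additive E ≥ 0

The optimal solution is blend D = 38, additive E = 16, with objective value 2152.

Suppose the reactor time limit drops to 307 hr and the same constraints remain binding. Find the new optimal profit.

At the optimum: reactor time uses 308 of 308 (binding); cooling uses 102 of 102 (binding).
From A_Bᵀ y = c: 6·y_reactor time + 1·y_cooling = 36; 5·y_reactor time + 4·y_cooling = 49.
Solving: y_reactor time = 5, y_cooling = 6.
Δz = y_reactor time·Δb = 5 × (-1) = -5, so new z* = 2152 − 5 = 2147.

2147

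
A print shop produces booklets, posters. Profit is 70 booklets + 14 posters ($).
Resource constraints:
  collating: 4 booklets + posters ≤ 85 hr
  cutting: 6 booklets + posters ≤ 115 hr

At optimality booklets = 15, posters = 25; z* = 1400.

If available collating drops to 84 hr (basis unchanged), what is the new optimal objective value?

At the optimum: collating uses 85 of 85 (binding); cutting uses 115 of 115 (binding).
The binding rows give the dual system: 4·y_collating + 6·y_cutting = 70 and 1·y_collating + 1·y_cutting = 14.
This yields shadow prices y_collating = 7, y_cutting = 7.
Δz = y_collating·Δb = 7 × (-1) = -7, so new z* = 1400 − 7 = 1393.

1393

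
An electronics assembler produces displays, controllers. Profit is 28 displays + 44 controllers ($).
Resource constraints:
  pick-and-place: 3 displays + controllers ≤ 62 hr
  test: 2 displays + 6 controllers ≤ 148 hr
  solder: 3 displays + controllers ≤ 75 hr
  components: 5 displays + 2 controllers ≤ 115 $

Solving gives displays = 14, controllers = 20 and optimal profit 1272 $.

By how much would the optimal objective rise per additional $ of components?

0

Check each constraint at x*: pick-and-place 62/62 (tight); test 148/148 (tight); solder 62/75 (slack 13); components 110/115 (slack 5).
By complementary slackness, y = 0 for the non-binding constraints.
The binding rows give the dual system: 3·y_pick-and-place + 2·y_test = 28 and 1·y_pick-and-place + 6·y_test = 44.
→ y_pick-and-place = 5 and y_test = 6.5.
Shadow price of components = 0.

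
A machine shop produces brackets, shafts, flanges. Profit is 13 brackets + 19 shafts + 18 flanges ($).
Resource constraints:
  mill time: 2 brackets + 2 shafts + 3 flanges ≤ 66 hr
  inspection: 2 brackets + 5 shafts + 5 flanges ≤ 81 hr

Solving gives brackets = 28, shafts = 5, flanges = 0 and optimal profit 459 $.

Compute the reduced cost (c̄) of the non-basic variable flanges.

-5.5

Both mill time and inspection are binding at x*.
From A_Bᵀ y = c: 2·y_mill time + 2·y_inspection = 13; 2·y_mill time + 5·y_inspection = 19.
This yields shadow prices y_mill time = 4.5, y_inspection = 2.
Reduced cost of flanges: c₃ − yᵀa₃ = 18 − (4.5·3 + 2·5) = 18 − 23.5 = -5.5.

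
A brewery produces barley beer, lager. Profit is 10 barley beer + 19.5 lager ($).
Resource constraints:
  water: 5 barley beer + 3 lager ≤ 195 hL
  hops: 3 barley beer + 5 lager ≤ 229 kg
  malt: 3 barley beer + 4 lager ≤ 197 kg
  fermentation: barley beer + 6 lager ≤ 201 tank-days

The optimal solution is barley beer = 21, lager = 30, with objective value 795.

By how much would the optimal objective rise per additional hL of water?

1.5

Check each constraint at x*: water 195/195 (tight); hops 213/229 (slack 16); malt 183/197 (slack 14); fermentation 201/201 (tight).
Slack constraints have shadow price 0 (complementary slackness).
The binding rows give the dual system: 5·y_water + 1·y_fermentation = 10 and 3·y_water + 6·y_fermentation = 19.5.
This yields shadow prices y_water = 1.5, y_fermentation = 2.5.
Shadow price of water = 1.5.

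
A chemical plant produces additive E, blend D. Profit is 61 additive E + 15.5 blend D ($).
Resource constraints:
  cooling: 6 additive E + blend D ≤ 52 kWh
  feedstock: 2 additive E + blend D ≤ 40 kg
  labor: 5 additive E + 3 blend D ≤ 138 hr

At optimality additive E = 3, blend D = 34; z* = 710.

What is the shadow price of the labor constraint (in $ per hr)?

At the optimum: cooling uses 52 of 52 (binding); feedstock uses 40 of 40 (binding); labor uses 117 of 138 (slack = 21).
Slack constraints have shadow price 0 (complementary slackness).
From A_Bᵀ y = c: 6·y_cooling + 2·y_feedstock = 61; 1·y_cooling + 1·y_feedstock = 15.5.
→ y_cooling = 7.5 and y_feedstock = 8.
Shadow price of labor = 0.

0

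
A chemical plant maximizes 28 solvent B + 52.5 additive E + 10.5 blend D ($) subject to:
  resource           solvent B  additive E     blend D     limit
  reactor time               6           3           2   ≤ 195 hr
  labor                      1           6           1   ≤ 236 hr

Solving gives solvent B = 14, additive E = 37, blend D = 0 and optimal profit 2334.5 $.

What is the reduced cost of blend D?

-3.5

Both reactor time and labor are binding at x*.
Dual feasibility on the basic columns requires 6·y_reactor time + 1·y_labor = 28, 3·y_reactor time + 6·y_labor = 52.5.
→ y_reactor time = 3.5 and y_labor = 7.
Reduced cost of blend D: c₃ − yᵀa₃ = 10.5 − (3.5·2 + 7·1) = 10.5 − 14 = -3.5.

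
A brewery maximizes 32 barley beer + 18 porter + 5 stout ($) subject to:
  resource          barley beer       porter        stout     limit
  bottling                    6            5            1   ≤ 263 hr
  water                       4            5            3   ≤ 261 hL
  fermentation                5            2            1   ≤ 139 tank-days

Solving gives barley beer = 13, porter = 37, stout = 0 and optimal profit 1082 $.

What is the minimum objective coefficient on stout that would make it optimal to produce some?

6

Binding: bottling and fermentation. Non-binding: water (24 unused).
Slack constraints have shadow price 0 (complementary slackness).
The binding rows give the dual system: 6·y_bottling + 5·y_fermentation = 32 and 5·y_bottling + 2·y_fermentation = 18.
Solving: y_bottling = 2, y_fermentation = 4.
stout enters the basis when its profit ≥ yᵀa₃ = 2·1 + 4·1 = 6.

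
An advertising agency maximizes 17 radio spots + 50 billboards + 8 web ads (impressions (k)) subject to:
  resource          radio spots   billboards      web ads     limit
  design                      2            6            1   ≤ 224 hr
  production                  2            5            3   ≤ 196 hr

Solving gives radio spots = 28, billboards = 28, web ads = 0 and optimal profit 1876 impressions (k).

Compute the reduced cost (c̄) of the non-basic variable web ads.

Both design and production are binding at x*.
The binding rows give the dual system: 2·y_design + 2·y_production = 17 and 6·y_design + 5·y_production = 50.
Solving: y_design = 7.5, y_production = 1.
Reduced cost of web ads: c₃ − yᵀa₃ = 8 − (7.5·1 + 1·3) = 8 − 10.5 = -2.5.

-2.5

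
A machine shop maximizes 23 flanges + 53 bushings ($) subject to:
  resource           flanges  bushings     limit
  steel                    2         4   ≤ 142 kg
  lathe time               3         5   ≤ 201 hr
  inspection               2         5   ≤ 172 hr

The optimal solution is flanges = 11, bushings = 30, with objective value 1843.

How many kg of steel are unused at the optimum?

steel used = 2·11 + 4·30 = 142; slack = 142 − 142 = 0.

0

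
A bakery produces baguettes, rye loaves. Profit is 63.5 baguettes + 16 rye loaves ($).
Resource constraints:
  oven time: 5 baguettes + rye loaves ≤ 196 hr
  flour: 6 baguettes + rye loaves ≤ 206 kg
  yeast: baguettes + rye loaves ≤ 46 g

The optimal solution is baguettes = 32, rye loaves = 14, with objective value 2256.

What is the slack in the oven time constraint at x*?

oven time used = 5·32 + 1·14 = 174; slack = 196 − 174 = 22.

22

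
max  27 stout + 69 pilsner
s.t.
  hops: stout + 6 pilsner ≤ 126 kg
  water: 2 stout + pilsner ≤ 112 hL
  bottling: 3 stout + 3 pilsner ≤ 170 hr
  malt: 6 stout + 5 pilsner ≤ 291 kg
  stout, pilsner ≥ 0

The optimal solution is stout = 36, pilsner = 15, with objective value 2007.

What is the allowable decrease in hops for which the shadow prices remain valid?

77.5

Binding constraints: hops, malt. The basis is B = [[1,6],[6,5]] with det -31.
Per unit decrease in hops, x* moves by d = (0.1613, -0.1935).
The basis stays optimal until pilsner reaches 0; allowable decrease = 77.5 kg.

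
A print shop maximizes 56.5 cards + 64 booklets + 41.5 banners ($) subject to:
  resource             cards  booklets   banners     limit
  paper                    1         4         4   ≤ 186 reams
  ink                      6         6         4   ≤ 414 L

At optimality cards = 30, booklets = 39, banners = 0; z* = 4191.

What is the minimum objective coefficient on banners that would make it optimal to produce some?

46

At the optimum: paper uses 186 of 186 (binding); ink uses 414 of 414 (binding).
From A_Bᵀ y = c: 1·y_paper + 6·y_ink = 56.5; 4·y_paper + 6·y_ink = 64.
→ y_paper = 2.5 and y_ink = 9.
banners enters the basis when its profit ≥ yᵀa₃ = 2.5·4 + 9·4 = 46.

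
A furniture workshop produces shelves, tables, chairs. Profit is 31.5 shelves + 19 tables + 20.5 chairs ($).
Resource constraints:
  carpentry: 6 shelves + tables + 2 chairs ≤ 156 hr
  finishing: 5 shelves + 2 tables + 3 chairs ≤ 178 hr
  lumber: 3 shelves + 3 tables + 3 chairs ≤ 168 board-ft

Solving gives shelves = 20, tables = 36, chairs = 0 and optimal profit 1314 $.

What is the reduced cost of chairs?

At the optimum: carpentry uses 156 of 156 (binding); finishing uses 172 of 178 (slack = 6); lumber uses 168 of 168 (binding).
By complementary slackness, y = 0 for the non-binding constraint.
The binding rows give the dual system: 6·y_carpentry + 3·y_lumber = 31.5 and 1·y_carpentry + 3·y_lumber = 19.
→ y_carpentry = 2.5 and y_lumber = 5.5.
Reduced cost of chairs: c₃ − yᵀa₃ = 20.5 − (2.5·2 + 5.5·3) = 20.5 − 21.5 = -1.

-1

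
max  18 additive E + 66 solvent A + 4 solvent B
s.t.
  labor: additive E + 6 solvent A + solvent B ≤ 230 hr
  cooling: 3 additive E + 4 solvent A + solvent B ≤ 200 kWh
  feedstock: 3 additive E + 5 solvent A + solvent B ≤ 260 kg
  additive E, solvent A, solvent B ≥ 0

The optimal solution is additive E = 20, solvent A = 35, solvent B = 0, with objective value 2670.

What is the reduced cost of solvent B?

-8

Check each constraint at x*: labor 230/230 (tight); cooling 200/200 (tight); feedstock 235/260 (slack 25).
By complementary slackness, y = 0 for the non-binding constraint.
Dual feasibility on the basic columns requires 1·y_labor + 3·y_cooling = 18, 6·y_labor + 4·y_cooling = 66.
This yields shadow prices y_labor = 9, y_cooling = 3.
Reduced cost of solvent B: c₃ − yᵀa₃ = 4 − (9·1 + 3·1) = 4 − 12 = -8.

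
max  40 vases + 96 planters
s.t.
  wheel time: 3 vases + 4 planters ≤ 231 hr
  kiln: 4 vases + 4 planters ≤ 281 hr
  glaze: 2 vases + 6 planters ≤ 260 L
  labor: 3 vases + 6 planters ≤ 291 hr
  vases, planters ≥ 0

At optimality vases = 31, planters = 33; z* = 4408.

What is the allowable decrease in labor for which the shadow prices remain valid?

Binding constraints: glaze, labor. The basis is B = [[2,6],[3,6]] with det -6.
Per unit decrease in labor, x* moves by d = (-1, 0.3333).
The basis stays optimal until vases reaches 0; allowable decrease = 31 hr.

31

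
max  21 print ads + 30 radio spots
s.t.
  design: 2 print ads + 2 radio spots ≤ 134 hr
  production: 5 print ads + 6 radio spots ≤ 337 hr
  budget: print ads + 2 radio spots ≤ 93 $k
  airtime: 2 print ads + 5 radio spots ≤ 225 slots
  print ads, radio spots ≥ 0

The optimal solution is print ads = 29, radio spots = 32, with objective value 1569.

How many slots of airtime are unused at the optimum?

airtime used = 2·29 + 5·32 = 218; slack = 225 − 218 = 7.

7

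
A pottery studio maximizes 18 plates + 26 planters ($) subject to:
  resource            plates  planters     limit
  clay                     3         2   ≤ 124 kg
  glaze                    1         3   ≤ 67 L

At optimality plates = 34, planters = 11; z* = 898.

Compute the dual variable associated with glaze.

6

Both clay and glaze are binding at x*.
From A_Bᵀ y = c: 3·y_clay + 1·y_glaze = 18; 2·y_clay + 3·y_glaze = 26.
→ y_clay = 4 and y_glaze = 6.
Shadow price of glaze = 6.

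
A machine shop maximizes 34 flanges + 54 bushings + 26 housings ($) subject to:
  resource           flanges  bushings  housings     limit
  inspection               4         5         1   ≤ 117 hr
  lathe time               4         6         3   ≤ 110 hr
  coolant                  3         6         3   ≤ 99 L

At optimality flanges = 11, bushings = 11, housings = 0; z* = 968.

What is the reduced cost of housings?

-1

At the optimum: inspection uses 99 of 117 (slack = 18); lathe time uses 110 of 110 (binding); coolant uses 99 of 99 (binding).
By complementary slackness, y = 0 for the non-binding constraint.
Dual feasibility on the basic columns requires 4·y_lathe time + 3·y_coolant = 34, 6·y_lathe time + 6·y_coolant = 54.
Solving: y_lathe time = 7, y_coolant = 2.
Reduced cost of housings: c₃ − yᵀa₃ = 26 − (7·3 + 2·3) = 26 − 27 = -1.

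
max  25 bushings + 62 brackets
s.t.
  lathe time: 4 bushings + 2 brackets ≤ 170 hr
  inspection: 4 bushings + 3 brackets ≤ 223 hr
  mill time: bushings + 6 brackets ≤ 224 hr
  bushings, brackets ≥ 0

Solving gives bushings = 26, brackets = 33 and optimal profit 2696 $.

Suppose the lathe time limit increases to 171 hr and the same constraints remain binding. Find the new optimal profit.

Check each constraint at x*: lathe time 170/170 (tight); inspection 203/223 (slack 20); mill time 224/224 (tight).
By complementary slackness, y = 0 for the non-binding constraint.
From A_Bᵀ y = c: 4·y_lathe time + 1·y_mill time = 25; 2·y_lathe time + 6·y_mill time = 62.
This yields shadow prices y_lathe time = 4, y_mill time = 9.
Δz = y_lathe time·Δb = 4 × (1) = 4, so new z* = 2696 + 4 = 2700.

2700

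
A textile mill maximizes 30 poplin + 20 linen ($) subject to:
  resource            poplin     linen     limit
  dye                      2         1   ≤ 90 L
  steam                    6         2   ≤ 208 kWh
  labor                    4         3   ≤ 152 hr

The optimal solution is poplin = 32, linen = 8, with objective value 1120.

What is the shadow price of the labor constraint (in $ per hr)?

At the optimum: dye uses 72 of 90 (slack = 18); steam uses 208 of 208 (binding); labor uses 152 of 152 (binding).
By complementary slackness, y = 0 for the non-binding constraint.
From A_Bᵀ y = c: 6·y_steam + 4·y_labor = 30; 2·y_steam + 3·y_labor = 20.
Solving: y_steam = 1, y_labor = 6.
Shadow price of labor = 6.

6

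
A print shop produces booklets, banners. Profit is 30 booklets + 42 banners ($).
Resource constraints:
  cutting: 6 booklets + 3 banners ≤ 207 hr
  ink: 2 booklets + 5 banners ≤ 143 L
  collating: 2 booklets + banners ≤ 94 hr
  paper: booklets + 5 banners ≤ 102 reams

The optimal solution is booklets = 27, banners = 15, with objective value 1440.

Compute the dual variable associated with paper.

6

Check each constraint at x*: cutting 207/207 (tight); ink 129/143 (slack 14); collating 69/94 (slack 25); paper 102/102 (tight).
Slack constraints have shadow price 0 (complementary slackness).
Dual feasibility on the basic columns requires 6·y_cutting + 1·y_paper = 30, 3·y_cutting + 5·y_paper = 42.
This yields shadow prices y_cutting = 4, y_paper = 6.
Shadow price of paper = 6.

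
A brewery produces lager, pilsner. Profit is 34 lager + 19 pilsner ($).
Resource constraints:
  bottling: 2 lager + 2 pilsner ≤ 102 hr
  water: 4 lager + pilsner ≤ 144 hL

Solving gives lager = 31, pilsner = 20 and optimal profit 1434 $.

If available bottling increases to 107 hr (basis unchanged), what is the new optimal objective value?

1469

Both bottling and water are binding at x*.
Dual feasibility on the basic columns requires 2·y_bottling + 4·y_water = 34, 2·y_bottling + 1·y_water = 19.
Solving: y_bottling = 7, y_water = 5.
Δz = y_bottling·Δb = 7 × (5) = 35, so new z* = 1434 + 35 = 1469.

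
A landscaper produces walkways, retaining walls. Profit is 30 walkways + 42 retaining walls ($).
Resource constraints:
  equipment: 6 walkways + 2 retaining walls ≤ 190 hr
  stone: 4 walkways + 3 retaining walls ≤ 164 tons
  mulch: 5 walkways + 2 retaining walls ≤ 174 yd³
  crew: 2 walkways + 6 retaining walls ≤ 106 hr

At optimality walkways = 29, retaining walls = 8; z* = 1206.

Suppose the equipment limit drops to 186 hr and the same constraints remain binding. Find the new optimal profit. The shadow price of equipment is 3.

Δb = -4, so new z* = 1206 + (3)·(-4) = 1206 − 12 = 1194.

1194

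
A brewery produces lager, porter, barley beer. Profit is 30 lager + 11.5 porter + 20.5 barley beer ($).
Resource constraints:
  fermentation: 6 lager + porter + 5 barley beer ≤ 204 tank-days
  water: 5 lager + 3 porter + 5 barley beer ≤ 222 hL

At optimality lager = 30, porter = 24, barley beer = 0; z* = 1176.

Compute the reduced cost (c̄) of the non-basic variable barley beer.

-7

Both fermentation and water are binding at x*.
Dual feasibility on the basic columns requires 6·y_fermentation + 5·y_water = 30, 1·y_fermentation + 3·y_water = 11.5.
→ y_fermentation = 2.5 and y_water = 3.
Reduced cost of barley beer: c₃ − yᵀa₃ = 20.5 − (2.5·5 + 3·5) = 20.5 − 27.5 = -7.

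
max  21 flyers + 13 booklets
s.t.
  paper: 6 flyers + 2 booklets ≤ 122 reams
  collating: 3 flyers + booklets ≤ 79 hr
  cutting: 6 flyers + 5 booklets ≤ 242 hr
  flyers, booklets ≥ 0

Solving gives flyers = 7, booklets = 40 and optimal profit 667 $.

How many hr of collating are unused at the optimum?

18

collating used = 3·7 + 1·40 = 61; slack = 79 − 61 = 18.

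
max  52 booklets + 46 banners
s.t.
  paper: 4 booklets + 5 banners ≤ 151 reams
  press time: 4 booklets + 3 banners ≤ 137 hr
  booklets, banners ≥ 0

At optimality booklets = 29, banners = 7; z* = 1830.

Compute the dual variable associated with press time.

Both paper and press time are binding at x*.
The binding rows give the dual system: 4·y_paper + 4·y_press time = 52 and 5·y_paper + 3·y_press time = 46.
Solving: y_paper = 3.5, y_press time = 9.5.
Shadow price of press time = 9.5.

9.5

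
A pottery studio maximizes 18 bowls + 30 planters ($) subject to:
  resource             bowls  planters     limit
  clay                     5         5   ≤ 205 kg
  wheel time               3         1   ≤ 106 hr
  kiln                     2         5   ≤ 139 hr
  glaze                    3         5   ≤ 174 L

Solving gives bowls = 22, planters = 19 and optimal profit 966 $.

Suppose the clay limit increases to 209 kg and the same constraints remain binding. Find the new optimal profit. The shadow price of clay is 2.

974

Δb = 4, so new z* = 966 + (2)·(4) = 966 + 8 = 974.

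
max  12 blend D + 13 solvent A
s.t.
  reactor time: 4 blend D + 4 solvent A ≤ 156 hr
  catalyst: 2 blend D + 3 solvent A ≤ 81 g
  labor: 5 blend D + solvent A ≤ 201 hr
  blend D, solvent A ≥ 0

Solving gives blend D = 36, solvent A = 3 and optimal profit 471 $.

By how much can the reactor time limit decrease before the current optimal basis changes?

48

Binding constraints: reactor time, catalyst. The basis is B = [[4,4],[2,3]] with det 4.
Per unit decrease in reactor time, x* moves by d = (-0.75, 0.5).
The basis stays optimal until blend D reaches 0; allowable decrease = 48 hr.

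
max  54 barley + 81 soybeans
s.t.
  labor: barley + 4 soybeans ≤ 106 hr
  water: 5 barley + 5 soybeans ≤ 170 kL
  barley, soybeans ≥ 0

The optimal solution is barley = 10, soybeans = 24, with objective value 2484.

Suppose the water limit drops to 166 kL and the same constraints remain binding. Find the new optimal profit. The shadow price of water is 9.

2448

Δb = -4, so new z* = 2484 + (9)·(-4) = 2484 − 36 = 2448.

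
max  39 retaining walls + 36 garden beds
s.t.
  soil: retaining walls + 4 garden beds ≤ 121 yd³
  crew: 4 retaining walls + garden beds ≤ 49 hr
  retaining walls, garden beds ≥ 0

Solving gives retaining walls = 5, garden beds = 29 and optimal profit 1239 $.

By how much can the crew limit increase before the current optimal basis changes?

Binding constraints: soil, crew. The basis is B = [[1,4],[4,1]] with det -15.
Per unit increase in crew, x* moves by d = (0.2667, -0.0667).
The basis stays optimal until garden beds reaches 0; allowable increase = 435 hr.

435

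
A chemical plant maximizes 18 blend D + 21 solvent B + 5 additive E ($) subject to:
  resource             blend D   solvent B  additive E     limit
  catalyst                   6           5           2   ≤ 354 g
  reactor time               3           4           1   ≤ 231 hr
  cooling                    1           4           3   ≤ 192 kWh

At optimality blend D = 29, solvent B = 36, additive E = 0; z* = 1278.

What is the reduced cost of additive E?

-1

Binding: catalyst and reactor time. Non-binding: cooling (19 unused).
Since cooling is not tight, its dual is 0.
The binding rows give the dual system: 6·y_catalyst + 3·y_reactor time = 18 and 5·y_catalyst + 4·y_reactor time = 21.
Solving: y_catalyst = 1, y_reactor time = 4.
Reduced cost of additive E: c₃ − yᵀa₃ = 5 − (1·2 + 4·1) = 5 − 6 = -1.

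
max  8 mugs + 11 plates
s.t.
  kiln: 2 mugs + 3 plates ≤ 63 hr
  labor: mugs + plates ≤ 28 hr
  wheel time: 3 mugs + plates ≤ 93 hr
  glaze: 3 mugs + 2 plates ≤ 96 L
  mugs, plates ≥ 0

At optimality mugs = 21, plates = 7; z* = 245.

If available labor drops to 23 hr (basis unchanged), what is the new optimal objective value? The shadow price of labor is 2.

235

Δb = -5, so new z* = 245 + (2)·(-5) = 245 − 10 = 235.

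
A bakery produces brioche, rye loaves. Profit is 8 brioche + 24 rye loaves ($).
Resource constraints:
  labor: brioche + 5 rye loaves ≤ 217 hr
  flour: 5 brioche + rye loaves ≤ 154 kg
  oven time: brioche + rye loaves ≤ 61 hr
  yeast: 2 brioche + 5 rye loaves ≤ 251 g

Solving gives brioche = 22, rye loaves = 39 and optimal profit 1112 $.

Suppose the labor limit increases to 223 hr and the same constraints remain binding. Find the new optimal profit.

1136

Binding: labor and oven time. Non-binding: flour (5 unused), yeast (12 unused).
Slack constraints have shadow price 0 (complementary slackness).
Dual feasibility on the basic columns requires 1·y_labor + 1·y_oven time = 8, 5·y_labor + 1·y_oven time = 24.
This yields shadow prices y_labor = 4, y_oven time = 4.
Δz = y_labor·Δb = 4 × (6) = 24, so new z* = 1112 + 24 = 1136.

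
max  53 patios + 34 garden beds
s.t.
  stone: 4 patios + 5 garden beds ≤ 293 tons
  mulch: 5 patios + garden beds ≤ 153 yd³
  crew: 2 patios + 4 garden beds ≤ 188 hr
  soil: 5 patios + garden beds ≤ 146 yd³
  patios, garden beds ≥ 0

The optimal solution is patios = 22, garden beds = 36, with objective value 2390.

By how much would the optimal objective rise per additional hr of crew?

At the optimum: stone uses 268 of 293 (slack = 25); mulch uses 146 of 153 (slack = 7); crew uses 188 of 188 (binding); soil uses 146 of 146 (binding).
By complementary slackness, y = 0 for the non-binding constraints.
From A_Bᵀ y = c: 2·y_crew + 5·y_soil = 53; 4·y_crew + 1·y_soil = 34.
→ y_crew = 6.5 and y_soil = 8.
Shadow price of crew = 6.5.

6.5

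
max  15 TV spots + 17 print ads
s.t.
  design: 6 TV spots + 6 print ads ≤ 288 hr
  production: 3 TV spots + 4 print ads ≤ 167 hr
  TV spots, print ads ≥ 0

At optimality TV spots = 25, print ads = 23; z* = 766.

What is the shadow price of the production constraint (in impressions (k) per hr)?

2

Both design and production are binding at x*.
The binding rows give the dual system: 6·y_design + 3·y_production = 15 and 6·y_design + 4·y_production = 17.
→ y_design = 1.5 and y_production = 2.
Shadow price of production = 2.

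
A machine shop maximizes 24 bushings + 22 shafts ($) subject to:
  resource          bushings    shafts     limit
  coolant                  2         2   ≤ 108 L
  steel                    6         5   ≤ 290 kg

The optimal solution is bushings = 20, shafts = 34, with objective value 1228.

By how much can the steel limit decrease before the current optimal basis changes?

20

Binding constraints: coolant, steel. The basis is B = [[2,2],[6,5]] with det -2.
Per unit decrease in steel, x* moves by d = (-1, 1).
The basis stays optimal until bushings reaches 0; allowable decrease = 20 kg.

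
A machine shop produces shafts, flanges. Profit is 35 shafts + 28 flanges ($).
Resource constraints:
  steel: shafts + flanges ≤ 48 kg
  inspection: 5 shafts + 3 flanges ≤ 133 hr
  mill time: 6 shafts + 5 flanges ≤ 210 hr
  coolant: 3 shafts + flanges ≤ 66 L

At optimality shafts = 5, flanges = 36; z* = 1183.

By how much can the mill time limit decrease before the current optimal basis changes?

26.25

Binding constraints: inspection, mill time. The basis is B = [[5,3],[6,5]] with det 7.
Per unit decrease in mill time, x* moves by d = (0.4286, -0.7143).
The basis stays optimal until coolant becomes binding; allowable decrease = 26.25 hr.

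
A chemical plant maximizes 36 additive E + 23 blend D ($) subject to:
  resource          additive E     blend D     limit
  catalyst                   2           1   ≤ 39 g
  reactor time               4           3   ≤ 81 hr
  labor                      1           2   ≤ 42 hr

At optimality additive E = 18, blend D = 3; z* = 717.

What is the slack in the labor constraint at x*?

labor used = 1·18 + 2·3 = 24; slack = 42 − 24 = 18.

18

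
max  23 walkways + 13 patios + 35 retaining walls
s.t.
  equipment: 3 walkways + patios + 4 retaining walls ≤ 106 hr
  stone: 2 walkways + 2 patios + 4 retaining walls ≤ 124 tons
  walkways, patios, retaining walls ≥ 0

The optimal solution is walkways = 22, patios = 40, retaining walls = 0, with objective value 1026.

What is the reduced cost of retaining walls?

Both equipment and stone are binding at x*.
From A_Bᵀ y = c: 3·y_equipment + 2·y_stone = 23; 1·y_equipment + 2·y_stone = 13.
This yields shadow prices y_equipment = 5, y_stone = 4.
Reduced cost of retaining walls: c₃ − yᵀa₃ = 35 − (5·4 + 4·4) = 35 − 36 = -1.

-1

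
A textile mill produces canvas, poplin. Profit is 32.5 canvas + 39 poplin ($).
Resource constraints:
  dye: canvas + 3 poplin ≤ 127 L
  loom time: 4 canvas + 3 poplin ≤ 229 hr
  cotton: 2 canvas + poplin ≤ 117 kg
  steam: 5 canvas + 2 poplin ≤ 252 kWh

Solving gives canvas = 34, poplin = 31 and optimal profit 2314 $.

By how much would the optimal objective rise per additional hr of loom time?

At the optimum: dye uses 127 of 127 (binding); loom time uses 229 of 229 (binding); cotton uses 99 of 117 (slack = 18); steam uses 232 of 252 (slack = 20).
By complementary slackness, y = 0 for the non-binding constraints.
From A_Bᵀ y = c: 1·y_dye + 4·y_loom time = 32.5; 3·y_dye + 3·y_loom time = 39.
→ y_dye = 6.5 and y_loom time = 6.5.
Shadow price of loom time = 6.5.

6.5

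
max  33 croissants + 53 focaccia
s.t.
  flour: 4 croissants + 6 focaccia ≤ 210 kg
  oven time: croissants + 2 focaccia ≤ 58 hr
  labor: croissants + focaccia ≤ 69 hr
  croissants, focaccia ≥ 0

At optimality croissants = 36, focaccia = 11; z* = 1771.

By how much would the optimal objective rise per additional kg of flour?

At the optimum: flour uses 210 of 210 (binding); oven time uses 58 of 58 (binding); labor uses 47 of 69 (slack = 22).
Since labor is not tight, its dual is 0.
Dual feasibility on the basic columns requires 4·y_flour + 1·y_oven time = 33, 6·y_flour + 2·y_oven time = 53.
This yields shadow prices y_flour = 6.5, y_oven time = 7.
Shadow price of flour = 6.5.

6.5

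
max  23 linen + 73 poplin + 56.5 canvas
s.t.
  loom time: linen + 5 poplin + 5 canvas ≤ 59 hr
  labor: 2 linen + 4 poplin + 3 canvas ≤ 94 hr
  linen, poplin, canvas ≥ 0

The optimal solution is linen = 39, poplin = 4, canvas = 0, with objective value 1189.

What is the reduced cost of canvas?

-9.5

Check each constraint at x*: loom time 59/59 (tight); labor 94/94 (tight).
Dual feasibility on the basic columns requires 1·y_loom time + 2·y_labor = 23, 5·y_loom time + 4·y_labor = 73.
This yields shadow prices y_loom time = 9, y_labor = 7.
Reduced cost of canvas: c₃ − yᵀa₃ = 56.5 − (9·5 + 7·3) = 56.5 − 66 = -9.5.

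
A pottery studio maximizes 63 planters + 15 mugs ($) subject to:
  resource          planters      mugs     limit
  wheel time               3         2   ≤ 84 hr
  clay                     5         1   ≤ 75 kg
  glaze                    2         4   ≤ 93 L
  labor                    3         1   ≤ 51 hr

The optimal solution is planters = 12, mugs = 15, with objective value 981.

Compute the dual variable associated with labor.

6

Check each constraint at x*: wheel time 66/84 (slack 18); clay 75/75 (tight); glaze 84/93 (slack 9); labor 51/51 (tight).
Slack constraints have shadow price 0 (complementary slackness).
From A_Bᵀ y = c: 5·y_clay + 3·y_labor = 63; 1·y_clay + 1·y_labor = 15.
This yields shadow prices y_clay = 9, y_labor = 6.
Shadow price of labor = 6.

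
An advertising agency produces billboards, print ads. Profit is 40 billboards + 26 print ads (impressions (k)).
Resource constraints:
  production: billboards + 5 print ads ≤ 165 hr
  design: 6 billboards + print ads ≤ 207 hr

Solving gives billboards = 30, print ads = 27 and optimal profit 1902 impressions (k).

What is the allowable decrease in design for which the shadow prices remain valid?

Binding constraints: production, design. The basis is B = [[1,5],[6,1]] with det -29.
Per unit decrease in design, x* moves by d = (-0.1724, 0.0345).
The basis stays optimal until billboards reaches 0; allowable decrease = 174 hr.

174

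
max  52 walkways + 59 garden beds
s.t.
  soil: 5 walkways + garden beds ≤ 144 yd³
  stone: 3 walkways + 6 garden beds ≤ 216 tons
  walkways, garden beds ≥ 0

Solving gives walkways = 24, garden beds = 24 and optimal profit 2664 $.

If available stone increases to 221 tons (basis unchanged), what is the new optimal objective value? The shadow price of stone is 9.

Δb = 5, so new z* = 2664 + (9)·(5) = 2664 + 45 = 2709.

2709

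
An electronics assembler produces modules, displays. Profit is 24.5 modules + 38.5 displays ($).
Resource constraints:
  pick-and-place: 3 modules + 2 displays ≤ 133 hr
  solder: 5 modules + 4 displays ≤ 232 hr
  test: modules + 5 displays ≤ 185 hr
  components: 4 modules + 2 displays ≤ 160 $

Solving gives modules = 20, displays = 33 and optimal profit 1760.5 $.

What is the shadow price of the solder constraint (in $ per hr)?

Check each constraint at x*: pick-and-place 126/133 (slack 7); solder 232/232 (tight); test 185/185 (tight); components 146/160 (slack 14).
Slack constraints have shadow price 0 (complementary slackness).
The binding rows give the dual system: 5·y_solder + 1·y_test = 24.5 and 4·y_solder + 5·y_test = 38.5.
This yields shadow prices y_solder = 4, y_test = 4.5.
Shadow price of solder = 4.

4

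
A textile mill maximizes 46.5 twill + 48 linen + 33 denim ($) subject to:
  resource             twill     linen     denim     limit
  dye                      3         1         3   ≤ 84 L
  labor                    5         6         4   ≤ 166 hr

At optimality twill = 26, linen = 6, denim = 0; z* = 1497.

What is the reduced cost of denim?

-6

At the optimum: dye uses 84 of 84 (binding); labor uses 166 of 166 (binding).
From A_Bᵀ y = c: 3·y_dye + 5·y_labor = 46.5; 1·y_dye + 6·y_labor = 48.
Solving: y_dye = 3, y_labor = 7.5.
Reduced cost of denim: c₃ − yᵀa₃ = 33 − (3·3 + 7.5·4) = 33 − 39 = -6.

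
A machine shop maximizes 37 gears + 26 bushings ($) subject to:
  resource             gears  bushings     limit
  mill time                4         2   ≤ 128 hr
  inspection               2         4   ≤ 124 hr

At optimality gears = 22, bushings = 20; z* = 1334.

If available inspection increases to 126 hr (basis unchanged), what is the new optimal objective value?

Both mill time and inspection are binding at x*.
The binding rows give the dual system: 4·y_mill time + 2·y_inspection = 37 and 2·y_mill time + 4·y_inspection = 26.
→ y_mill time = 8 and y_inspection = 2.5.
Δz = y_inspection·Δb = 2.5 × (2) = 5, so new z* = 1334 + 5 = 1339.

1339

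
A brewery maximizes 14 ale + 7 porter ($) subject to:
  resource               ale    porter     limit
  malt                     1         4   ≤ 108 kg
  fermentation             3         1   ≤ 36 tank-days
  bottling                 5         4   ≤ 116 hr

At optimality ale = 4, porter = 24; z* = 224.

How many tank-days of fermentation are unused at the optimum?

0

fermentation used = 3·4 + 1·24 = 36; slack = 36 − 36 = 0.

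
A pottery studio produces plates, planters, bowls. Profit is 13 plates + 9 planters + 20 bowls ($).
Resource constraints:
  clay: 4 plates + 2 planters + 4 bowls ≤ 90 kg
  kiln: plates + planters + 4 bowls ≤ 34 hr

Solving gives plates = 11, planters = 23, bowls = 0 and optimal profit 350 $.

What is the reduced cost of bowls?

-8

At the optimum: clay uses 90 of 90 (binding); kiln uses 34 of 34 (binding).
The binding rows give the dual system: 4·y_clay + 1·y_kiln = 13 and 2·y_clay + 1·y_kiln = 9.
→ y_clay = 2 and y_kiln = 5.
Reduced cost of bowls: c₃ − yᵀa₃ = 20 − (2·4 + 5·4) = 20 − 28 = -8.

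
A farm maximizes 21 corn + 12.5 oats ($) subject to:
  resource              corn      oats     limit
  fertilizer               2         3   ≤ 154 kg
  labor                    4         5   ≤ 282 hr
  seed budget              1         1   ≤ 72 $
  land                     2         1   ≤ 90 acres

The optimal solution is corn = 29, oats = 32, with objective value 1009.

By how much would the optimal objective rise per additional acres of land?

At the optimum: fertilizer uses 154 of 154 (binding); labor uses 276 of 282 (slack = 6); seed budget uses 61 of 72 (slack = 11); land uses 90 of 90 (binding).
Slack constraints have shadow price 0 (complementary slackness).
From A_Bᵀ y = c: 2·y_fertilizer + 2·y_land = 21; 3·y_fertilizer + 1·y_land = 12.5.
This yields shadow prices y_fertilizer = 1, y_land = 9.5.
Shadow price of land = 9.5.

9.5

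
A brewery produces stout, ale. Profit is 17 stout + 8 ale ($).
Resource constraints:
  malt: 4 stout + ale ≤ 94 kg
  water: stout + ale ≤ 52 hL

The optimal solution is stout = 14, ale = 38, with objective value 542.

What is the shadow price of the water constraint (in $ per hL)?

5

At the optimum: malt uses 94 of 94 (binding); water uses 52 of 52 (binding).
The binding rows give the dual system: 4·y_malt + 1·y_water = 17 and 1·y_malt + 1·y_water = 8.
Solving: y_malt = 3, y_water = 5.
Shadow price of water = 5.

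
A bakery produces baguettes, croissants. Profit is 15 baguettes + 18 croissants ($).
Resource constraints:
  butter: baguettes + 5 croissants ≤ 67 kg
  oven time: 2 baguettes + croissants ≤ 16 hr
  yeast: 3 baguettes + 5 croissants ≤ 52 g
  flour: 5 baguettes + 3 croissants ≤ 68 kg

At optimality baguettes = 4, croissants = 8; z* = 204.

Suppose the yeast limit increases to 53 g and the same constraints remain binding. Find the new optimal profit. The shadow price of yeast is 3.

Δb = 1, so new z* = 204 + (3)·(1) = 204 + 3 = 207.

207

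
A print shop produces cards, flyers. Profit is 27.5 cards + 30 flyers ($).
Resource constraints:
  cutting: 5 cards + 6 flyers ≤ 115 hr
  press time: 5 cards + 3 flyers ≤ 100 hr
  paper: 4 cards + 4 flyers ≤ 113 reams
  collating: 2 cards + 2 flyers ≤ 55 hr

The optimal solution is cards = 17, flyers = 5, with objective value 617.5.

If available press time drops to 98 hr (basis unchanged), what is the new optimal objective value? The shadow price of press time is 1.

Δb = -2, so new z* = 617.5 + (1)·(-2) = 617.5 − 2 = 615.5.

615.5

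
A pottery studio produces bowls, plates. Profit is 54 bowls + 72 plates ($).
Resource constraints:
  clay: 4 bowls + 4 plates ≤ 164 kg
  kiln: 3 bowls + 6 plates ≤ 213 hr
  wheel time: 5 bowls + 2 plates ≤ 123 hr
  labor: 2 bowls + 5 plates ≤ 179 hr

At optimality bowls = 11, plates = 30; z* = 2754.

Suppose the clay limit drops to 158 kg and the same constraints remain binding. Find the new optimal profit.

2700

Binding: clay and kiln. Non-binding: wheel time (8 unused), labor (7 unused).
Since wheel time, labor are not tight, their duals are 0.
The binding rows give the dual system: 4·y_clay + 3·y_kiln = 54 and 4·y_clay + 6·y_kiln = 72.
→ y_clay = 9 and y_kiln = 6.
Δz = y_clay·Δb = 9 × (-6) = -54, so new z* = 2754 − 54 = 2700.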